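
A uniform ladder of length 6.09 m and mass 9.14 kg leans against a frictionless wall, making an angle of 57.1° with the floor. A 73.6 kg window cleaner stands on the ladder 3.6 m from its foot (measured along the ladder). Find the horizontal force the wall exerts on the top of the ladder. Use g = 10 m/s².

N_wall ≈ 311 N

Taking torques about the foot of the ladder:
Ladder weight 9.14×10 = 91.4 N acts at 3.045 m along the ladder; its horizontal arm is 3.045·cos57.1° = 1.654 m → τ = 151.2 N·m clockwise.
Window cleaner: 73.6×10 = 736 N at 3.6 m → arm 1.955 m → τ = 1439 N·m clockwise.
Wall normal N acts horizontally at the top; its moment arm is the height L sinθ = 6.09·sin57.1° = 5.113 m, counterclockwise.
For rotational equilibrium, N × 5.113 = 1590, so N = 311 N.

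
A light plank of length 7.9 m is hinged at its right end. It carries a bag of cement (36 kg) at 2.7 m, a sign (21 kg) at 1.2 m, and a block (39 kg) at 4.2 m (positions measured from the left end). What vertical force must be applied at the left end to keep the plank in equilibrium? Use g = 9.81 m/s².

F ≈ 586 N

Taking torques about the right end:
Bag of cement: 36 × 9.81 = 353.2 N down at 2.7 m → arm 5.2 m, τ = 353.2 × 5.2 = 1837 N·m counterclockwise.
Sign: 21 × 9.81 = 206 N down at 1.2 m → arm 6.7 m, τ = 206 × 6.7 = 1380 N·m counterclockwise.
Block: 39 × 9.81 = 382.6 N down at 4.2 m → arm 3.7 m, τ = 382.6 × 3.7 = 1416 N·m counterclockwise.
Net moment of the loads = 4633 N·m counterclockwise.
The upward force F acts at the left end, arm 7.9 m, giving F × 7.9 clockwise.
For rotational equilibrium, F × 7.9 = 4633, so F = 4633 / 7.9 = 586 N.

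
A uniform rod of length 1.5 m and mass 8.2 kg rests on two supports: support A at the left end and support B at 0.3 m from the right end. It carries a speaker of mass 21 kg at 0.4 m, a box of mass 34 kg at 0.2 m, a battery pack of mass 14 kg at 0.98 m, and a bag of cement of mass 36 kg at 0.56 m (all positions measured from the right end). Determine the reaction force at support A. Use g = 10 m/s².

Taking torques about support B:
Beam weight: 8.2 × 10 = 82 N down at 0.75 m → arm 0.45 m, τ = 82 × 0.45 = 36.9 N·m counterclockwise.
Speaker: 21 × 10 = 210 N down at 0.4 m → arm 0.1 m, τ = 210 × 0.1 = 21 N·m counterclockwise.
Box: 34 × 10 = 340 N down at 0.2 m → arm 0.1 m, τ = 340 × 0.1 = 34 N·m clockwise.
Battery pack: 14 × 10 = 140 N down at 0.98 m → arm 0.68 m, τ = 140 × 0.68 = 95.2 N·m counterclockwise.
Bag of cement: 36 × 10 = 360 N down at 0.56 m → arm 0.26 m, τ = 360 × 0.26 = 93.6 N·m counterclockwise.
Net load moment about support B = 212.7 N·m counterclockwise.
Reaction R at support A is upward at 1.5 m, arm 1.2 m → moment R × 1.2 clockwise.
Balancing moments: R × 1.2 = 212.7, giving R = 177 N.

R_A ≈ 177 N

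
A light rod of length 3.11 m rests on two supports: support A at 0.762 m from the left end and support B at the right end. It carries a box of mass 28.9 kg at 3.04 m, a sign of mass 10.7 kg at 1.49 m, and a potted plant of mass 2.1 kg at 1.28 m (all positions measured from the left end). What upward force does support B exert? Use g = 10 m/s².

Take moments about support A.
Box: 28.9 × 10 = 289 N down at 3.04 m → arm 2.278 m, τ = 289 × 2.278 = 658.3 N·m clockwise.
Sign: 10.7 × 10 = 107 N down at 1.49 m → arm 0.728 m, τ = 107 × 0.728 = 77.9 N·m clockwise.
Potted plant: 2.1 × 10 = 21 N down at 1.28 m → arm 0.518 m, τ = 21 × 0.518 = 10.88 N·m clockwise.
Net load moment about support A = 747.1 N·m clockwise.
Reaction R at support B is upward at 3.11 m, arm 2.348 m → moment R × 2.348 counterclockwise.
Balancing moments: R × 2.348 = 747.1, giving R = 318 N.

R_B ≈ 318 N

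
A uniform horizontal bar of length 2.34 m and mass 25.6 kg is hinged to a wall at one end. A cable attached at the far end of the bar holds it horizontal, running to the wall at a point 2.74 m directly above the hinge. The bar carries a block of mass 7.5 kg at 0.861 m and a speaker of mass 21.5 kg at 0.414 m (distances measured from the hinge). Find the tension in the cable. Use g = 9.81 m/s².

T ≈ 250 N

About the hinge:
Beam weight: 25.6 × 9.81 = 251.1 N down at 1.17 m → arm 1.17 m, τ = 251.1 × 1.17 = 293.8 N·m clockwise.
Block: 7.5 × 9.81 = 73.58 N down at 0.861 m → arm 0.861 m, τ = 73.58 × 0.861 = 63.35 N·m clockwise.
Speaker: 21.5 × 9.81 = 210.9 N down at 0.414 m → arm 0.414 m, τ = 210.9 × 0.414 = 87.31 N·m clockwise.
Total clockwise load moment = 444.5 N·m.
The cable tension T acts at 2.34 m; only its component perpendicular to the bar, T sinθ, produces torque. sinθ = h/√(h²+d²) = 2.74/√(2.74²+2.34²) = 0.7604.
Setting net torque to zero: T × 2.34 × 0.7604 = 444.5 → T = 444.5 / 1.779 = 250 N.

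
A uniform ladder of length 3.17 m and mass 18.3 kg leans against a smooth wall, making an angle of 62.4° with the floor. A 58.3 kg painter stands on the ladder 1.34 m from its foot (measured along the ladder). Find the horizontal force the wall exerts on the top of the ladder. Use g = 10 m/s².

N_wall ≈ 177 N

Taking torques about the foot of the ladder:
Ladder weight 18.3×10 = 183 N acts at 1.585 m along the ladder; its horizontal arm is 1.585·cos62.4° = 0.7343 m → τ = 134.4 N·m clockwise.
Painter: 58.3×10 = 583 N at 1.34 m → arm 0.6208 m → τ = 361.9 N·m clockwise.
Wall normal N acts horizontally at the top; its moment arm is the height L sinθ = 3.17·sin62.4° = 2.809 m, counterclockwise.
Στ = 0 ⇒ N × 2.809 = 496.3 ⇒ N = 177 N.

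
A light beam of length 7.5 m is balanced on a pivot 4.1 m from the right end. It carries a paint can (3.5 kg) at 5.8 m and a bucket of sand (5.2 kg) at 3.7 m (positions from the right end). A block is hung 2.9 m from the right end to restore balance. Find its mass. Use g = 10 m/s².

m ≈ 3.23 kg

Taking torques about the pivot (at 4.1 m from the right end):
Paint can: 3.5 × 10 = 35 N down at 5.8 m → arm 1.7 m, τ = 35 × 1.7 = 59.5 N·m counterclockwise.
Bucket of sand: 5.2 × 10 = 52 N down at 3.7 m → arm 0.4 m, τ = 52 × 0.4 = 20.8 N·m clockwise.
Net moment of known loads = 38.7 N·m counterclockwise.
An unknown mass m at 2.9 m has arm 1.2 m; its moment is m·g·1.2 clockwise.
Balancing moments: m × 10 × 1.2 = 38.7, giving m = 38.7 / (10 × 1.2) = 3.23 kg.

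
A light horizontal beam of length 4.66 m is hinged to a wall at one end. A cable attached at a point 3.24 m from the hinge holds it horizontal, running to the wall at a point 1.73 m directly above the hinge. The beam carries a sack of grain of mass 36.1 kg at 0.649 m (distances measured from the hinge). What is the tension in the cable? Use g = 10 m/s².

Taking torques about the hinge:
Sack of grain: 36.1 × 10 = 361 N down at 0.649 m → arm 0.649 m, τ = 361 × 0.649 = 234.3 N·m clockwise.
Total clockwise load moment = 234.3 N·m.
The cable tension T acts at 3.24 m; only its component perpendicular to the beam, T sinθ, produces torque. sinθ = h/√(h²+d²) = 1.73/√(1.73²+3.24²) = 0.471.
Balancing moments: T × 3.24 × 0.471 = 234.3, giving T = 234.3 / 1.526 = 154 N.

T ≈ 154 N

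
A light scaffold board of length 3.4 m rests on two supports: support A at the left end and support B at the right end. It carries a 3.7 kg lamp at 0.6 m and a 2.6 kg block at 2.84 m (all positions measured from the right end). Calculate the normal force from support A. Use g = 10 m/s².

Choose support B as the axis so its reaction then has zero moment arm.
Lamp: 3.7 × 10 = 37 N down at 0.6 m → arm 0.6 m, τ = 37 × 0.6 = 22.2 N·m counterclockwise.
Block: 2.6 × 10 = 26 N down at 2.84 m → arm 2.84 m, τ = 26 × 2.84 = 73.84 N·m counterclockwise.
Net load moment about support B = 96.04 N·m counterclockwise.
Reaction R at support A is upward at 3.4 m, arm 3.4 m → moment R × 3.4 clockwise.
Setting net torque to zero: R × 3.4 = 96.04 → R = 28.2 N.

R_A ≈ 28.2 N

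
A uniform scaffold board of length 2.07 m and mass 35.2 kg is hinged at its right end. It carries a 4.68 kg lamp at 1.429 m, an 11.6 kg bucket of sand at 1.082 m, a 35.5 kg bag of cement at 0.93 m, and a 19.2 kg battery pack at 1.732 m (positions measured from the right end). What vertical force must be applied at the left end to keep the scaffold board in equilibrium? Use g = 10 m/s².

Choose the right end as the axis so the unknown pivot reaction has zero arm there.
Beam weight: 35.2 × 10 = 352 N down at 1.035 m → arm 1.035 m, τ = 352 × 1.035 = 364.3 N·m counterclockwise.
Lamp: 4.68 × 10 = 46.8 N down at 1.429 m → arm 1.429 m, τ = 46.8 × 1.429 = 66.88 N·m counterclockwise.
Bucket of sand: 11.6 × 10 = 116 N down at 1.082 m → arm 1.082 m, τ = 116 × 1.082 = 125.5 N·m counterclockwise.
Bag of cement: 35.5 × 10 = 355 N down at 0.93 m → arm 0.93 m, τ = 355 × 0.93 = 330.2 N·m counterclockwise.
Battery pack: 19.2 × 10 = 192 N down at 1.732 m → arm 1.732 m, τ = 192 × 1.732 = 332.5 N·m counterclockwise.
Net moment of the loads = 1219 N·m counterclockwise.
The upward force F acts at the left end, arm 2.07 m, giving F × 2.07 clockwise.
Balancing moments: F × 2.07 = 1219, giving F = 1219 / 2.07 = 589 N.

F ≈ 589 N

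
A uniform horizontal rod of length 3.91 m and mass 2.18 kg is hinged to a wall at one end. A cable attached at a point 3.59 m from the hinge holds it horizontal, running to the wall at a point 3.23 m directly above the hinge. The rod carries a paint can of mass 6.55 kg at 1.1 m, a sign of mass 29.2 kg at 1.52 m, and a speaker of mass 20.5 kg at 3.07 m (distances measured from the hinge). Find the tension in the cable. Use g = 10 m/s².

About the hinge:
Beam weight: 2.18 × 10 = 21.8 N down at 1.955 m → arm 1.955 m, τ = 21.8 × 1.955 = 42.62 N·m clockwise.
Paint can: 6.55 × 10 = 65.5 N down at 1.1 m → arm 1.1 m, τ = 65.5 × 1.1 = 72.05 N·m clockwise.
Sign: 29.2 × 10 = 292 N down at 1.52 m → arm 1.52 m, τ = 292 × 1.52 = 443.8 N·m clockwise.
Speaker: 20.5 × 10 = 205 N down at 3.07 m → arm 3.07 m, τ = 205 × 3.07 = 629.4 N·m clockwise.
Total clockwise load moment = 1188 N·m.
The cable tension T acts at 3.59 m; only its component perpendicular to the rod, T sinθ, produces torque. sinθ = h/√(h²+d²) = 3.23/√(3.23²+3.59²) = 0.6689.
Setting net torque to zero: T × 3.59 × 0.6689 = 1188 → T = 1188 / 2.401 = 495 N.

T ≈ 495 N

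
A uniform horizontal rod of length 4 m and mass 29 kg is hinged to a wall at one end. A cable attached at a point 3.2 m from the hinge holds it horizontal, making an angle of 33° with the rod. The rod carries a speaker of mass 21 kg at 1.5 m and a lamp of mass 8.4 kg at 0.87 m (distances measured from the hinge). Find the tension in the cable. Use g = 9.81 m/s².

T ≈ 545 N

Taking torques about the hinge:
Beam weight: 29 × 9.81 = 284.5 N down at 2 m → arm 2 m, τ = 284.5 × 2 = 569 N·m clockwise.
Speaker: 21 × 9.81 = 206 N down at 1.5 m → arm 1.5 m, τ = 206 × 1.5 = 309 N·m clockwise.
Lamp: 8.4 × 9.81 = 82.4 N down at 0.87 m → arm 0.87 m, τ = 82.4 × 0.87 = 71.69 N·m clockwise.
Total clockwise load moment = 949.7 N·m.
The cable tension T acts at 3.2 m; only its component perpendicular to the rod, T sinθ, produces torque. sin 33° = 0.5446.
Balancing moments: T × 3.2 × 0.5446 = 949.7, giving T = 949.7 / 1.743 = 545 N.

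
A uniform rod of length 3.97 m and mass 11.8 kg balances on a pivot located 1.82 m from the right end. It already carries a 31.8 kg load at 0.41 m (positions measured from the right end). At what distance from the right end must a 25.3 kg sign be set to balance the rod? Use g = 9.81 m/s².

x ≈ 3.52 m from the right end

Choose the pivot (at 1.82 m from the right end) as the axis so the support reaction has zero arm there.
Beam weight: 11.8 × 9.81 = 115.8 N down at 1.985 m → arm 0.165 m, τ = 115.8 × 0.165 = 19.11 N·m counterclockwise.
Load: 31.8 × 9.81 = 312 N down at 0.41 m → arm 1.41 m, τ = 312 × 1.41 = 439.9 N·m clockwise.
Net moment of existing loads = 420.8 N·m clockwise.
The sign weighs 25.3 × 9.81 = 248.2 N and must supply an equal counterclockwise moment, so its lever arm about the pivot is 420.8 / 248.2 = 1.7 m.
That puts it at 1.82 + 1.7 = 3.52 m from the right end.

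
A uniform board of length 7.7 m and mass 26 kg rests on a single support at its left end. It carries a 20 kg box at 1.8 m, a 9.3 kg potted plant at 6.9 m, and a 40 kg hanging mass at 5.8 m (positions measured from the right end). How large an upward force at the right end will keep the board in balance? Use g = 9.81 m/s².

Take moments about the left end.
Beam weight: 26 × 9.81 = 255.1 N down at 3.85 m → arm 3.85 m, τ = 255.1 × 3.85 = 982.1 N·m clockwise.
Box: 20 × 9.81 = 196.2 N down at 1.8 m → arm 5.9 m, τ = 196.2 × 5.9 = 1158 N·m clockwise.
Potted plant: 9.3 × 9.81 = 91.23 N down at 6.9 m → arm 0.8 m, τ = 91.23 × 0.8 = 72.98 N·m clockwise.
Hanging mass: 40 × 9.81 = 392.4 N down at 5.8 m → arm 1.9 m, τ = 392.4 × 1.9 = 745.6 N·m clockwise.
Net moment of the loads = 2959 N·m clockwise.
The upward force F acts at the right end, arm 7.7 m, giving F × 7.7 counterclockwise.
For rotational equilibrium, F × 7.7 = 2959, so F = 2959 / 7.7 = 384 N.

F ≈ 384 N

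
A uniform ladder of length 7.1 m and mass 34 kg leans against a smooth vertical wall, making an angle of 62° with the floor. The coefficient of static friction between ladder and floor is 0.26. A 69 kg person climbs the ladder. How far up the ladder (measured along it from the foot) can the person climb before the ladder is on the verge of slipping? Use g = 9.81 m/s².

d ≈ 3.43 m

About the foot of the ladder:
Ladder weight 34×9.81 = 333.5 N acts at 3.55 m along the ladder; its horizontal arm is 3.55·cos62° = 1.667 m → τ = 555.9 N·m clockwise.
Person weight 69×9.81 = 676.9 N at distance d → arm d·cos62° → τ = 676.9·d·0.4695 clockwise.
Wall normal N at the top has arm L sinθ = 6.269 m counterclockwise, so Στ = 0 gives N·6.269 = 555.9 + 317.8·d.
ΣFy = 0 ⇒ N_floor = 1010 N, so the maximum friction is μ_s·N_floor = 0.26×1010 = 262.6 N. ΣFx = 0 ⇒ N_wall = f, so at the slipping point N = 262.6 N.
Substituting: 262.6×6.269 = 555.9 + 317.8·d ⇒ d = (1646 − 555.9) / 317.8 = 3.43 m.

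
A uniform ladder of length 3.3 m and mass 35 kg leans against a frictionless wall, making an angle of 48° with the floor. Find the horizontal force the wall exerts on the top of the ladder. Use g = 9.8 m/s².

N_wall ≈ 154 N

Taking torques about the foot of the ladder:
Ladder weight 35×9.8 = 343 N acts at 1.65 m along the ladder; its horizontal arm is 1.65·cos48° = 1.104 m → τ = 378.7 N·m clockwise.
Wall normal N acts horizontally at the top; its moment arm is the height L sinθ = 3.3·sin48° = 2.452 m, counterclockwise.
Στ = 0 ⇒ N × 2.452 = 378.7 ⇒ N = 154 N.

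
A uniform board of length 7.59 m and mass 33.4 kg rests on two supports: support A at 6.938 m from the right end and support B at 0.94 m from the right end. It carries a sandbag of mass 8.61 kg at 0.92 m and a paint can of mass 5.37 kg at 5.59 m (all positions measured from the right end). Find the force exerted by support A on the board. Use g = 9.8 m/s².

R_A ≈ 196 N

Choose support B as the axis so its reaction then has zero moment arm.
Beam weight: 33.4 × 9.8 = 327.3 N down at 3.795 m → arm 2.855 m, τ = 327.3 × 2.855 = 934.4 N·m counterclockwise.
Sandbag: 8.61 × 9.8 = 84.38 N down at 0.92 m → arm 0.02 m, τ = 84.38 × 0.02 = 1.688 N·m clockwise.
Paint can: 5.37 × 9.8 = 52.63 N down at 5.59 m → arm 4.65 m, τ = 52.63 × 4.65 = 244.7 N·m counterclockwise.
Net load moment about support B = 1177 N·m counterclockwise.
Reaction R at support A is upward at 6.938 m, arm 5.998 m → moment R × 5.998 clockwise.
Balancing moments: R × 5.998 = 1177, giving R = 196 N.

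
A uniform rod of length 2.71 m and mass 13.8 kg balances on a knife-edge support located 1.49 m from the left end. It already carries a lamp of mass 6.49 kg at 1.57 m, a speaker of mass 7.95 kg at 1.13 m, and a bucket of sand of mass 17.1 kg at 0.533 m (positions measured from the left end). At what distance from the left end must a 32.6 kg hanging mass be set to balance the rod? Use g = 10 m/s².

Take moments about the knife-edge support (at 1.49 m from the left end).
Beam weight: 13.8 × 10 = 138 N down at 1.355 m → arm 0.135 m, τ = 138 × 0.135 = 18.63 N·m counterclockwise.
Lamp: 6.49 × 10 = 64.9 N down at 1.57 m → arm 0.08 m, τ = 64.9 × 0.08 = 5.192 N·m clockwise.
Speaker: 7.95 × 10 = 79.5 N down at 1.13 m → arm 0.36 m, τ = 79.5 × 0.36 = 28.62 N·m counterclockwise.
Bucket of sand: 17.1 × 10 = 171 N down at 0.533 m → arm 0.957 m, τ = 171 × 0.957 = 163.6 N·m counterclockwise.
Net moment of existing loads = 205.7 N·m counterclockwise.
The hanging mass weighs 32.6 × 10 = 326 N and must supply an equal clockwise moment, so its lever arm about the knife-edge support is 205.7 / 326 = 0.631 m.
That puts it at 1.49 + 0.631 = 2.12 m from the left end.

x ≈ 2.12 m from the left end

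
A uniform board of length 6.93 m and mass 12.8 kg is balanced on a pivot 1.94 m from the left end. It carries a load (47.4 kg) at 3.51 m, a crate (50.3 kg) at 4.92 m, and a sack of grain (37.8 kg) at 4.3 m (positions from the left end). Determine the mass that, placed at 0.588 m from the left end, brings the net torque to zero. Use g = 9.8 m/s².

m ≈ 246 kg

About the pivot (at 1.94 m from the left end):
Beam weight: 12.8 × 9.8 = 125.4 N down at 3.465 m → arm 1.525 m, τ = 125.4 × 1.525 = 191.2 N·m clockwise.
Load: 47.4 × 9.8 = 464.5 N down at 3.51 m → arm 1.57 m, τ = 464.5 × 1.57 = 729.3 N·m clockwise.
Crate: 50.3 × 9.8 = 492.9 N down at 4.92 m → arm 2.98 m, τ = 492.9 × 2.98 = 1469 N·m clockwise.
Sack of grain: 37.8 × 9.8 = 370.4 N down at 4.3 m → arm 2.36 m, τ = 370.4 × 2.36 = 874.1 N·m clockwise.
Net moment of known loads = 3264 N·m clockwise.
An unknown mass m at 0.588 m has arm 1.352 m; its moment is m·g·1.352 counterclockwise.
For rotational equilibrium, m × 9.8 × 1.352 = 3264, so m = 3264 / (9.8 × 1.352) = 246 kg.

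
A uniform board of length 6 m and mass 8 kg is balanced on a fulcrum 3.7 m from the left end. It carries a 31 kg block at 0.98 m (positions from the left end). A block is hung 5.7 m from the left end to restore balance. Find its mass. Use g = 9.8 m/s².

Take moments about the fulcrum (at 3.7 m from the left end).
Beam weight: 8 × 9.8 = 78.4 N down at 3 m → arm 0.7 m, τ = 78.4 × 0.7 = 54.88 N·m counterclockwise.
Block: 31 × 9.8 = 303.8 N down at 0.98 m → arm 2.72 m, τ = 303.8 × 2.72 = 826.3 N·m counterclockwise.
Net moment of known loads = 881.2 N·m counterclockwise.
An unknown mass m at 5.7 m has arm 2 m; its moment is m·g·2 clockwise.
Setting net torque to zero: m × 9.8 × 2 = 881.2 → m = 881.2 / (9.8 × 2) = 45 kg.

m ≈ 45 kg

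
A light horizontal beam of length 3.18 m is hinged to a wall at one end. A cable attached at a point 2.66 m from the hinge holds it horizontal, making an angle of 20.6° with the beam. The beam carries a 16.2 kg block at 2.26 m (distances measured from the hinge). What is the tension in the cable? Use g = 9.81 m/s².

About the hinge:
Block: 16.2 × 9.81 = 158.9 N down at 2.26 m → arm 2.26 m, τ = 158.9 × 2.26 = 359.1 N·m clockwise.
Total clockwise load moment = 359.1 N·m.
The cable tension T acts at 2.66 m; only its component perpendicular to the beam, T sinθ, produces torque. sin 20.6° = 0.3518.
For rotational equilibrium, T × 2.66 × 0.3518 = 359.1, so T = 359.1 / 0.9358 = 384 N.

T ≈ 384 N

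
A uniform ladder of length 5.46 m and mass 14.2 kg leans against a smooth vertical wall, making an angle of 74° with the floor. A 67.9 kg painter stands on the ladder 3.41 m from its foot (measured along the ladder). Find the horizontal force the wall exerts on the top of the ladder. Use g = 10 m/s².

Sum moments about the foot of the ladder (the floor normal and friction both act there and drop out).
Ladder weight 14.2×10 = 142 N acts at 2.73 m along the ladder; its horizontal arm is 2.73·cos74° = 0.7525 m → τ = 106.9 N·m clockwise.
Painter: 67.9×10 = 679 N at 3.41 m → arm 0.9399 m → τ = 638.2 N·m clockwise.
Wall normal N acts horizontally at the top; its moment arm is the height L sinθ = 5.46·sin74° = 5.248 m, counterclockwise.
Balancing moments: N × 5.248 = 745.1, giving N = 142 N.

N_wall ≈ 142 N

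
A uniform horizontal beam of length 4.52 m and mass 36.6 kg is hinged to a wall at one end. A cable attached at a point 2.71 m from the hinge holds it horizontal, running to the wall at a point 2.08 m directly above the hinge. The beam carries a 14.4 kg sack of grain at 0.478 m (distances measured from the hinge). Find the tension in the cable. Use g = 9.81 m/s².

T ≈ 533 N

About the hinge:
Beam weight: 36.6 × 9.81 = 359 N down at 2.26 m → arm 2.26 m, τ = 359 × 2.26 = 811.3 N·m clockwise.
Sack of grain: 14.4 × 9.81 = 141.3 N down at 0.478 m → arm 0.478 m, τ = 141.3 × 0.478 = 67.54 N·m clockwise.
Total clockwise load moment = 878.8 N·m.
The cable tension T acts at 2.71 m; only its component perpendicular to the beam, T sinθ, produces torque. sinθ = h/√(h²+d²) = 2.08/√(2.08²+2.71²) = 0.6089.
Balancing moments: T × 2.71 × 0.6089 = 878.8, giving T = 878.8 / 1.65 = 533 N.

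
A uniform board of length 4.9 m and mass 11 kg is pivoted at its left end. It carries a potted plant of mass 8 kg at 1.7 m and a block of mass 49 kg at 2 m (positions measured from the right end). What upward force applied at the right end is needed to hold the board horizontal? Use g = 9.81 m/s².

F ≈ 390 N

Taking torques about the left end:
Beam weight: 11 × 9.81 = 107.9 N down at 2.45 m → arm 2.45 m, τ = 107.9 × 2.45 = 264.4 N·m clockwise.
Potted plant: 8 × 9.81 = 78.48 N down at 1.7 m → arm 3.2 m, τ = 78.48 × 3.2 = 251.1 N·m clockwise.
Block: 49 × 9.81 = 480.7 N down at 2 m → arm 2.9 m, τ = 480.7 × 2.9 = 1394 N·m clockwise.
Net moment of the loads = 1910 N·m clockwise.
The upward force F acts at the right end, arm 4.9 m, giving F × 4.9 counterclockwise.
For rotational equilibrium, F × 4.9 = 1910, so F = 1910 / 4.9 = 390 N.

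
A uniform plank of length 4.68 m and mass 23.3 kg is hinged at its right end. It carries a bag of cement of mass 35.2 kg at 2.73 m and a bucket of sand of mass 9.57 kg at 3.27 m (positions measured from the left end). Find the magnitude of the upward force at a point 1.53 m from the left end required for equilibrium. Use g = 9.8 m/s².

Sum moments about the right end (the unknown pivot reaction has zero arm there).
Beam weight: 23.3 × 9.8 = 228.3 N down at 2.34 m → arm 2.34 m, τ = 228.3 × 2.34 = 534.2 N·m counterclockwise.
Bag of cement: 35.2 × 9.8 = 345 N down at 2.73 m → arm 1.95 m, τ = 345 × 1.95 = 672.8 N·m counterclockwise.
Bucket of sand: 9.57 × 9.8 = 93.79 N down at 3.27 m → arm 1.41 m, τ = 93.79 × 1.41 = 132.2 N·m counterclockwise.
Net moment of the loads = 1339 N·m counterclockwise.
The upward force F acts at a point 1.53 m from the left end, arm 3.15 m, giving F × 3.15 clockwise.
Balancing moments: F × 3.15 = 1339, giving F = 1339 / 3.15 = 425 N.

F ≈ 425 N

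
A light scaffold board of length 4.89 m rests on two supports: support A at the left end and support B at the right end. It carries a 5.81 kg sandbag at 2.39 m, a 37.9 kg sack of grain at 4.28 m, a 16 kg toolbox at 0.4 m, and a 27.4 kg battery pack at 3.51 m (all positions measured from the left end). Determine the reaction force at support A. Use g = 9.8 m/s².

R_A ≈ 295 N

Take moments about support B.
Sandbag: 5.81 × 9.8 = 56.94 N down at 2.39 m → arm 2.5 m, τ = 56.94 × 2.5 = 142.3 N·m counterclockwise.
Sack of grain: 37.9 × 9.8 = 371.4 N down at 4.28 m → arm 0.61 m, τ = 371.4 × 0.61 = 226.6 N·m counterclockwise.
Toolbox: 16 × 9.8 = 156.8 N down at 0.4 m → arm 4.49 m, τ = 156.8 × 4.49 = 704 N·m counterclockwise.
Battery pack: 27.4 × 9.8 = 268.5 N down at 3.51 m → arm 1.38 m, τ = 268.5 × 1.38 = 370.5 N·m counterclockwise.
Net load moment about support B = 1443 N·m counterclockwise.
Reaction R at support A is upward at 0 m, arm 4.89 m → moment R × 4.89 clockwise.
Balancing moments: R × 4.89 = 1443, giving R = 295 N.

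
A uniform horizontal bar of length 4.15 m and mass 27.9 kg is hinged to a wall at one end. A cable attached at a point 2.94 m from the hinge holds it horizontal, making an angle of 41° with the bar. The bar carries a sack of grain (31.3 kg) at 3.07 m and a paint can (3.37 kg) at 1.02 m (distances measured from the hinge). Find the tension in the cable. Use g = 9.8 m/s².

Take moments about the hinge.
Beam weight: 27.9 × 9.8 = 273.4 N down at 2.075 m → arm 2.075 m, τ = 273.4 × 2.075 = 567.3 N·m clockwise.
Sack of grain: 31.3 × 9.8 = 306.7 N down at 3.07 m → arm 3.07 m, τ = 306.7 × 3.07 = 941.6 N·m clockwise.
Paint can: 3.37 × 9.8 = 33.03 N down at 1.02 m → arm 1.02 m, τ = 33.03 × 1.02 = 33.69 N·m clockwise.
Total clockwise load moment = 1543 N·m.
The cable tension T acts at 2.94 m; only its component perpendicular to the bar, T sinθ, produces torque. sin 41° = 0.6561.
Στ = 0 ⇒ T × 2.94 × 0.6561 = 1543 ⇒ T = 1543 / 1.929 = 800 N.

T ≈ 800 N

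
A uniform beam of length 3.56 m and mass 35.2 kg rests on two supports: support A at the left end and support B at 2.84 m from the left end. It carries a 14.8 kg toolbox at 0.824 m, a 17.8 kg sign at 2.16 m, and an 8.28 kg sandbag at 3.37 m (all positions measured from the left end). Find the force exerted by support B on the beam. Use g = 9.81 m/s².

R_B ≈ 488 N

Choose support A as the axis so its reaction then has zero moment arm.
Beam weight: 35.2 × 9.81 = 345.3 N down at 1.78 m → arm 1.78 m, τ = 345.3 × 1.78 = 614.6 N·m clockwise.
Toolbox: 14.8 × 9.81 = 145.2 N down at 0.824 m → arm 0.824 m, τ = 145.2 × 0.824 = 119.6 N·m clockwise.
Sign: 17.8 × 9.81 = 174.6 N down at 2.16 m → arm 2.16 m, τ = 174.6 × 2.16 = 377.1 N·m clockwise.
Sandbag: 8.28 × 9.81 = 81.23 N down at 3.37 m → arm 3.37 m, τ = 81.23 × 3.37 = 273.7 N·m clockwise.
Net load moment about support A = 1385 N·m clockwise.
Reaction R at support B is upward at 2.84 m, arm 2.84 m → moment R × 2.84 counterclockwise.
Setting net torque to zero: R × 2.84 = 1385 → R = 488 N.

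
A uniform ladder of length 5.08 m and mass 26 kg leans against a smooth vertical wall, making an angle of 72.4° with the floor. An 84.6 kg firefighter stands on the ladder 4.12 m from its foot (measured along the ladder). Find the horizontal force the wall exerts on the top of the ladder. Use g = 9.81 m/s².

N_wall ≈ 254 N

Taking torques about the foot of the ladder:
Ladder weight 26×9.81 = 255.1 N acts at 2.54 m along the ladder; its horizontal arm is 2.54·cos72.4° = 0.768 m → τ = 195.9 N·m clockwise.
Firefighter: 84.6×9.81 = 829.9 N at 4.12 m → arm 1.246 m → τ = 1034 N·m clockwise.
Wall normal N acts horizontally at the top; its moment arm is the height L sinθ = 5.08·sin72.4° = 4.842 m, counterclockwise.
For rotational equilibrium, N × 4.842 = 1230, so N = 254 N.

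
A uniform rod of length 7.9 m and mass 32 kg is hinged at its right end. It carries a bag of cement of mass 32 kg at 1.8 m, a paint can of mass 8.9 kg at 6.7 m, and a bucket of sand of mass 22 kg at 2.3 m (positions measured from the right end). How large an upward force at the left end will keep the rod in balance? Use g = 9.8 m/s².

F ≈ 365 N

Take moments about the right end.
Beam weight: 32 × 9.8 = 313.6 N down at 3.95 m → arm 3.95 m, τ = 313.6 × 3.95 = 1239 N·m counterclockwise.
Bag of cement: 32 × 9.8 = 313.6 N down at 1.8 m → arm 1.8 m, τ = 313.6 × 1.8 = 564.5 N·m counterclockwise.
Paint can: 8.9 × 9.8 = 87.22 N down at 6.7 m → arm 6.7 m, τ = 87.22 × 6.7 = 584.4 N·m counterclockwise.
Bucket of sand: 22 × 9.8 = 215.6 N down at 2.3 m → arm 2.3 m, τ = 215.6 × 2.3 = 495.9 N·m counterclockwise.
Net moment of the loads = 2884 N·m counterclockwise.
The upward force F acts at the left end, arm 7.9 m, giving F × 7.9 clockwise.
Στ = 0 ⇒ F × 7.9 = 2884 ⇒ F = 2884 / 7.9 = 365 N.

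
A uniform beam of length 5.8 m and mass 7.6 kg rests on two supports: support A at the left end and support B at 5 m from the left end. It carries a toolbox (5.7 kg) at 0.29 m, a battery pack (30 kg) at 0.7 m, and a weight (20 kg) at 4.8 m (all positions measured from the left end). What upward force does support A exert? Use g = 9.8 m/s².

About support B:
Beam weight: 7.6 × 9.8 = 74.48 N down at 2.9 m → arm 2.1 m, τ = 74.48 × 2.1 = 156.4 N·m counterclockwise.
Toolbox: 5.7 × 9.8 = 55.86 N down at 0.29 m → arm 4.71 m, τ = 55.86 × 4.71 = 263.1 N·m counterclockwise.
Battery pack: 30 × 9.8 = 294 N down at 0.7 m → arm 4.3 m, τ = 294 × 4.3 = 1264 N·m counterclockwise.
Weight: 20 × 9.8 = 196 N down at 4.8 m → arm 0.2 m, τ = 196 × 0.2 = 39.2 N·m counterclockwise.
Net load moment about support B = 1723 N·m counterclockwise.
Reaction R at support A is upward at 0 m, arm 5 m → moment R × 5 clockwise.
For rotational equilibrium, R × 5 = 1723, so R = 345 N.

R_A ≈ 345 N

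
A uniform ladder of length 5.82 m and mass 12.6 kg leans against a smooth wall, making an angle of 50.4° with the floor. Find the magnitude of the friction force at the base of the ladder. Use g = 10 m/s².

Sum moments about the foot of the ladder (the floor normal and friction both act there and drop out).
Ladder weight 12.6×10 = 126 N acts at 2.91 m along the ladder; its horizontal arm is 2.91·cos50.4° = 1.855 m → τ = 233.7 N·m clockwise.
Wall normal N acts horizontally at the top; its moment arm is the height L sinθ = 5.82·sin50.4° = 4.484 m, counterclockwise.
Στ = 0 ⇒ N × 4.484 = 233.7 ⇒ N = 52.1 N.
ΣFx = 0: friction at the foot balances the wall's push, so f = N_wall = 52.1 N.

f ≈ 52.1 N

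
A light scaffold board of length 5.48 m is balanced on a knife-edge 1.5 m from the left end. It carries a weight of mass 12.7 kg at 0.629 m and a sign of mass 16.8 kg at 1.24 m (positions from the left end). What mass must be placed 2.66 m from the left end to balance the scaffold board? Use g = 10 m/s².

Sum moments about the knife-edge (at 1.5 m from the left end) (the support reaction has zero arm there).
Weight: 12.7 × 10 = 127 N down at 0.629 m → arm 0.871 m, τ = 127 × 0.871 = 110.6 N·m counterclockwise.
Sign: 16.8 × 10 = 168 N down at 1.24 m → arm 0.26 m, τ = 168 × 0.26 = 43.68 N·m counterclockwise.
Net moment of known loads = 154.3 N·m counterclockwise.
An unknown mass m at 2.66 m has arm 1.16 m; its moment is m·g·1.16 clockwise.
Balancing moments: m × 10 × 1.16 = 154.3, giving m = 154.3 / (10 × 1.16) = 13.3 kg.

m ≈ 13.3 kg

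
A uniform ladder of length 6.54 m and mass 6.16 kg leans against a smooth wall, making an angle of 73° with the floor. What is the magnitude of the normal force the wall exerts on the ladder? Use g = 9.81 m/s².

Taking torques about the foot of the ladder:
Ladder weight 6.16×9.81 = 60.43 N acts at 3.27 m along the ladder; its horizontal arm is 3.27·cos73° = 0.9561 m → τ = 57.78 N·m clockwise.
Wall normal N acts horizontally at the top; its moment arm is the height L sinθ = 6.54·sin73° = 6.254 m, counterclockwise.
For rotational equilibrium, N × 6.254 = 57.78, so N = 9.24 N.

N_wall ≈ 9.24 N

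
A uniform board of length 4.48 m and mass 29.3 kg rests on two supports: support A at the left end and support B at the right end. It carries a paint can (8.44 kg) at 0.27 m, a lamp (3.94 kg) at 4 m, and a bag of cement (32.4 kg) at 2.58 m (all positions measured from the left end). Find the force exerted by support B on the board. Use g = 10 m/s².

Taking torques about support A:
Beam weight: 29.3 × 10 = 293 N down at 2.24 m → arm 2.24 m, τ = 293 × 2.24 = 656.3 N·m clockwise.
Paint can: 8.44 × 10 = 84.4 N down at 0.27 m → arm 0.27 m, τ = 84.4 × 0.27 = 22.79 N·m clockwise.
Lamp: 3.94 × 10 = 39.4 N down at 4 m → arm 4 m, τ = 39.4 × 4 = 157.6 N·m clockwise.
Bag of cement: 32.4 × 10 = 324 N down at 2.58 m → arm 2.58 m, τ = 324 × 2.58 = 835.9 N·m clockwise.
Net load moment about support A = 1673 N·m clockwise.
Reaction R at support B is upward at 4.48 m, arm 4.48 m → moment R × 4.48 counterclockwise.
Στ = 0 ⇒ R × 4.48 = 1673 ⇒ R = 373 N.

R_B ≈ 373 N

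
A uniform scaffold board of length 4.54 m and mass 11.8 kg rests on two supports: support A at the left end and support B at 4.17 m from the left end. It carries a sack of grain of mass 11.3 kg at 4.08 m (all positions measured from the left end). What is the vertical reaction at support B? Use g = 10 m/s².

R_B ≈ 175 N

Take moments about support A.
Beam weight: 11.8 × 10 = 118 N down at 2.27 m → arm 2.27 m, τ = 118 × 2.27 = 267.9 N·m clockwise.
Sack of grain: 11.3 × 10 = 113 N down at 4.08 m → arm 4.08 m, τ = 113 × 4.08 = 461 N·m clockwise.
Net load moment about support A = 728.9 N·m clockwise.
Reaction R at support B is upward at 4.17 m, arm 4.17 m → moment R × 4.17 counterclockwise.
For rotational equilibrium, R × 4.17 = 728.9, so R = 175 N.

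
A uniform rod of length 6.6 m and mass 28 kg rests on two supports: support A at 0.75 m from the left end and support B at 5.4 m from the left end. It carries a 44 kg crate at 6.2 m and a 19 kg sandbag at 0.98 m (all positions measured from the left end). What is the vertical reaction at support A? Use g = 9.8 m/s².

R_A ≈ 227 N

About support B:
Beam weight: 28 × 9.8 = 274.4 N down at 3.3 m → arm 2.1 m, τ = 274.4 × 2.1 = 576.2 N·m counterclockwise.
Crate: 44 × 9.8 = 431.2 N down at 6.2 m → arm 0.8 m, τ = 431.2 × 0.8 = 345 N·m clockwise.
Sandbag: 19 × 9.8 = 186.2 N down at 0.98 m → arm 4.42 m, τ = 186.2 × 4.42 = 823 N·m counterclockwise.
Net load moment about support B = 1054 N·m counterclockwise.
Reaction R at support A is upward at 0.75 m, arm 4.65 m → moment R × 4.65 clockwise.
Balancing moments: R × 4.65 = 1054, giving R = 227 N.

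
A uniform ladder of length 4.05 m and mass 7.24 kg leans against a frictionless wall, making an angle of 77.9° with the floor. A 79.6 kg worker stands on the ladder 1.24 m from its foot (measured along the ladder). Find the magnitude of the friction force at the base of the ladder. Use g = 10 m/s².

f ≈ 60 N

Sum moments about the foot of the ladder (the floor normal and friction both act there and drop out).
Ladder weight 7.24×10 = 72.4 N acts at 2.025 m along the ladder; its horizontal arm is 2.025·cos77.9° = 0.4245 m → τ = 30.73 N·m clockwise.
Worker: 79.6×10 = 796 N at 1.24 m → arm 0.2599 m → τ = 206.9 N·m clockwise.
Wall normal N acts horizontally at the top; its moment arm is the height L sinθ = 4.05·sin77.9° = 3.96 m, counterclockwise.
Στ = 0 ⇒ N × 3.96 = 237.6 ⇒ N = 60 N.
ΣFx = 0: friction at the foot balances the wall's push, so f = N_wall = 60 N.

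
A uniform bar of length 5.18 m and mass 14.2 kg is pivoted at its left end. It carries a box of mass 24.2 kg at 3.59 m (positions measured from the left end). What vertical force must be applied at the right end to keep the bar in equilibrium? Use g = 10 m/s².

Sum moments about the left end (the unknown pivot reaction has zero arm there).
Beam weight: 14.2 × 10 = 142 N down at 2.59 m → arm 2.59 m, τ = 142 × 2.59 = 367.8 N·m clockwise.
Box: 24.2 × 10 = 242 N down at 3.59 m → arm 3.59 m, τ = 242 × 3.59 = 868.8 N·m clockwise.
Net moment of the loads = 1237 N·m clockwise.
The upward force F acts at the right end, arm 5.18 m, giving F × 5.18 counterclockwise.
For rotational equilibrium, F × 5.18 = 1237, so F = 1237 / 5.18 = 239 N.

F ≈ 239 N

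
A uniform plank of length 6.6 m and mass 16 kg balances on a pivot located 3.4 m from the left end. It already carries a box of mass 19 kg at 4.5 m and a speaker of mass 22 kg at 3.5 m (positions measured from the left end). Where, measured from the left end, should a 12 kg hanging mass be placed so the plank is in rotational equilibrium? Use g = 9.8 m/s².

Taking torques about the pivot (at 3.4 m from the left end):
Beam weight: 16 × 9.8 = 156.8 N down at 3.3 m → arm 0.1 m, τ = 156.8 × 0.1 = 15.68 N·m counterclockwise.
Box: 19 × 9.8 = 186.2 N down at 4.5 m → arm 1.1 m, τ = 186.2 × 1.1 = 204.8 N·m clockwise.
Speaker: 22 × 9.8 = 215.6 N down at 3.5 m → arm 0.1 m, τ = 215.6 × 0.1 = 21.56 N·m clockwise.
Net moment of existing loads = 210.7 N·m clockwise.
The hanging mass weighs 12 × 9.8 = 117.6 N and must supply an equal counterclockwise moment, so its lever arm about the pivot is 210.7 / 117.6 = 1.79 m.
That puts it at 3.4 − 1.79 = 1.61 m from the left end.

x ≈ 1.61 m from the left end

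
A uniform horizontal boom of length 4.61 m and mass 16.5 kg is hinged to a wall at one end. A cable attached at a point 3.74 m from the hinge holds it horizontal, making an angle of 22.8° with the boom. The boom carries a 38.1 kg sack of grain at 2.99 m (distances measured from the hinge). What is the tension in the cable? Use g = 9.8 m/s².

T ≈ 1030 N

Taking torques about the hinge:
Beam weight: 16.5 × 9.8 = 161.7 N down at 2.305 m → arm 2.305 m, τ = 161.7 × 2.305 = 372.7 N·m clockwise.
Sack of grain: 38.1 × 9.8 = 373.4 N down at 2.99 m → arm 2.99 m, τ = 373.4 × 2.99 = 1116 N·m clockwise.
Total clockwise load moment = 1489 N·m.
The cable tension T acts at 3.74 m; only its component perpendicular to the boom, T sinθ, produces torque. sin 22.8° = 0.3875.
Setting net torque to zero: T × 3.74 × 0.3875 = 1489 → T = 1489 / 1.449 = 1030 N.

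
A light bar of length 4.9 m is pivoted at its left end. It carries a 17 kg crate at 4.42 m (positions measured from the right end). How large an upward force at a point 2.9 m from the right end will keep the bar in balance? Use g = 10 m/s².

Taking torques about the left end:
Crate: 17 × 10 = 170 N down at 4.42 m → arm 0.48 m, τ = 170 × 0.48 = 81.6 N·m clockwise.
Net moment of the loads = 81.6 N·m clockwise.
The upward force F acts at a point 2.9 m from the right end, arm 2 m, giving F × 2 counterclockwise.
Στ = 0 ⇒ F × 2 = 81.6 ⇒ F = 81.6 / 2 = 40.8 N.

F ≈ 40.8 N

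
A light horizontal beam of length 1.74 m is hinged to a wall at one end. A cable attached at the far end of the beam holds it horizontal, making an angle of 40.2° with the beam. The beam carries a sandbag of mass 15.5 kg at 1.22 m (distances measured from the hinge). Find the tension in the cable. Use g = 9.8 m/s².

Choose the hinge as the axis so the unknown hinge reaction has zero arm there.
Sandbag: 15.5 × 9.8 = 151.9 N down at 1.22 m → arm 1.22 m, τ = 151.9 × 1.22 = 185.3 N·m clockwise.
Total clockwise load moment = 185.3 N·m.
The cable tension T acts at 1.74 m; only its component perpendicular to the beam, T sinθ, produces torque. sin 40.2° = 0.6455.
Setting net torque to zero: T × 1.74 × 0.6455 = 185.3 → T = 185.3 / 1.123 = 165 N.

T ≈ 165 N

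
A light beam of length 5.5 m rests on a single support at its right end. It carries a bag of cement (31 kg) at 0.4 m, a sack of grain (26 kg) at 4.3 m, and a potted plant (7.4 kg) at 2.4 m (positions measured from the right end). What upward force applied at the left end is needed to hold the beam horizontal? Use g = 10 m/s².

F ≈ 258 N

Choose the right end as the axis so the unknown pivot reaction has zero arm there.
Bag of cement: 31 × 10 = 310 N down at 0.4 m → arm 0.4 m, τ = 310 × 0.4 = 124 N·m counterclockwise.
Sack of grain: 26 × 10 = 260 N down at 4.3 m → arm 4.3 m, τ = 260 × 4.3 = 1118 N·m counterclockwise.
Potted plant: 7.4 × 10 = 74 N down at 2.4 m → arm 2.4 m, τ = 74 × 2.4 = 177.6 N·m counterclockwise.
Net moment of the loads = 1420 N·m counterclockwise.
The upward force F acts at the left end, arm 5.5 m, giving F × 5.5 clockwise.
Στ = 0 ⇒ F × 5.5 = 1420 ⇒ F = 1420 / 5.5 = 258 N.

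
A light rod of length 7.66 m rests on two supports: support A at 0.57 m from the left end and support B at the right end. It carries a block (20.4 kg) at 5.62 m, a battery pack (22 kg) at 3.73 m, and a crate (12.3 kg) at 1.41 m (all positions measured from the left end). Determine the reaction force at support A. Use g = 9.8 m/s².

R_A ≈ 283 N

Taking torques about support B:
Block: 20.4 × 9.8 = 199.9 N down at 5.62 m → arm 2.04 m, τ = 199.9 × 2.04 = 407.8 N·m counterclockwise.
Battery pack: 22 × 9.8 = 215.6 N down at 3.73 m → arm 3.93 m, τ = 215.6 × 3.93 = 847.3 N·m counterclockwise.
Crate: 12.3 × 9.8 = 120.5 N down at 1.41 m → arm 6.25 m, τ = 120.5 × 6.25 = 753.1 N·m counterclockwise.
Net load moment about support B = 2008 N·m counterclockwise.
Reaction R at support A is upward at 0.57 m, arm 7.09 m → moment R × 7.09 clockwise.
Setting net torque to zero: R × 7.09 = 2008 → R = 283 N.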